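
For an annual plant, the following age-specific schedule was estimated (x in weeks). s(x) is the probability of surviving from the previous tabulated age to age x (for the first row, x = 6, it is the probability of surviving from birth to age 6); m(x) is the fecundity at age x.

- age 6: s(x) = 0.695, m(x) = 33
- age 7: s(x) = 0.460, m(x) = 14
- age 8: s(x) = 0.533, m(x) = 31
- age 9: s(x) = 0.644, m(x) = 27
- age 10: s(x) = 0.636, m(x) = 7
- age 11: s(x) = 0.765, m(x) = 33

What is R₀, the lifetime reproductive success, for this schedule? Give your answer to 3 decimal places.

Survivorship from birth: l_x = s_6·s_7·…·s_x.
  l_6 = 0.69500
  l_7 = 0.31970
  l_8 = 0.17040
  l_9 = 0.10974
  l_10 = 0.06979
  l_11 = 0.05339
R₀ = Σ l_x m(x):
  age 6: 0.69500 × 33 = 22.9350
  age 7: 0.31970 × 14 = 4.4758
  age 8: 0.17040 × 31 = 5.2824
  age 9: 0.10974 × 27 = 2.9630
  age 10: 0.06979 × 7 = 0.4885
  age 11: 0.05339 × 33 = 1.7619
R₀ = 22.9350 + 4.4758 + 5.2824 + 2.9630 + 0.4885 + 1.7619 = 37.9066

37.907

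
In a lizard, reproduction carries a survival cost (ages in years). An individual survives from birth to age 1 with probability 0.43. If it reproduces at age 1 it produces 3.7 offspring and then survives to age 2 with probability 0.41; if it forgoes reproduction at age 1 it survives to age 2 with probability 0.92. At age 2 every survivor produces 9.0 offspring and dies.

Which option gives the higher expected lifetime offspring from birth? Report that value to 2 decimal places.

breed at age 1: R₀ = 0.43 × (3.7 + 0.41 × 9.0) = 0.43 × 7.3900 = 3.1777
delay to age 2: R₀ = 0.43 × (0.92 × 9.0) = 0.43 × 8.2800 = 3.5604
Higher: delay to age 2 (3.5604).

3.56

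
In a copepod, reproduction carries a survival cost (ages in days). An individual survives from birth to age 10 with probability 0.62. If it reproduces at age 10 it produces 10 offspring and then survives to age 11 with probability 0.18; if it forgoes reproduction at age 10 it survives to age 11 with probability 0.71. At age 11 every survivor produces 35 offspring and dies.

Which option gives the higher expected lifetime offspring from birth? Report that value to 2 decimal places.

15.41

breed at age 10: R₀ = 0.62 × (10 + 0.18 × 35) = 0.62 × 16.3000 = 10.1060
delay to age 11: R₀ = 0.62 × (0.71 × 35) = 0.62 × 24.8500 = 15.4070
Higher: delay to age 11 (15.4070).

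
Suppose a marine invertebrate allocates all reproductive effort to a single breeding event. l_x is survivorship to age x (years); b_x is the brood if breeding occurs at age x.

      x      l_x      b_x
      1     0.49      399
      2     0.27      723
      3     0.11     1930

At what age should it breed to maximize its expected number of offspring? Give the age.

Expected offspring if breeding at age x = l_x × b_x:
  age 1: 0.49 × 399 = 195.510
  age 2: 0.27 × 723 = 195.210
  age 3: 0.11 × 1930 = 212.300
Maximum at age 3 (212.300).

3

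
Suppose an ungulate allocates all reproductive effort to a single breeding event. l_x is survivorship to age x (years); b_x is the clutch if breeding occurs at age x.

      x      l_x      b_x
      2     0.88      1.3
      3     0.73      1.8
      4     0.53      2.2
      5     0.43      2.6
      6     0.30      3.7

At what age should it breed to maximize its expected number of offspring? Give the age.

Expected offspring if breeding at age x = l_x × b_x:
  age 2: 0.88 × 1.3 = 1.144
  age 3: 0.73 × 1.8 = 1.314
  age 4: 0.53 × 2.2 = 1.166
  age 5: 0.43 × 2.6 = 1.118
  age 6: 0.30 × 3.7 = 1.110
Maximum at age 3 (1.314).

3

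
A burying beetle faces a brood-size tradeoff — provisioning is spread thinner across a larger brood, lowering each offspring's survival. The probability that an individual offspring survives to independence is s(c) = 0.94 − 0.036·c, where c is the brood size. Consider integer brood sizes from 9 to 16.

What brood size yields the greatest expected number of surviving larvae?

13

Expected surviving larvae = c × s(c):
  c=9: 9 × 0.616 = 5.544
  c=10: 10 × 0.580 = 5.800
  c=11: 11 × 0.544 = 5.984
  c=12: 12 × 0.508 = 6.096
  c=13: 13 × 0.472 = 6.136
  c=14: 14 × 0.436 = 6.104
  c=15: 15 × 0.400 = 6.000
  c=16: 16 × 0.364 = 5.824
Maximum at c = 13 (6.136 surviving larvae).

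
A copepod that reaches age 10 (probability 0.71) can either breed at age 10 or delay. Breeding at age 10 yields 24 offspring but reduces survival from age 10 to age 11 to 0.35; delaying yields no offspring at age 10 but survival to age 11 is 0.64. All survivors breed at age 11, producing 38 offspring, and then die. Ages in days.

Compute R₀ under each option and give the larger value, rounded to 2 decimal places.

26.48

breed at age 10: R₀ = 0.71 × (24 + 0.35 × 38) = 0.71 × 37.3000 = 26.4830
delay to age 11: R₀ = 0.71 × (0.64 × 38) = 0.71 × 24.3200 = 17.2672
Higher: breed at age 10 (26.4830).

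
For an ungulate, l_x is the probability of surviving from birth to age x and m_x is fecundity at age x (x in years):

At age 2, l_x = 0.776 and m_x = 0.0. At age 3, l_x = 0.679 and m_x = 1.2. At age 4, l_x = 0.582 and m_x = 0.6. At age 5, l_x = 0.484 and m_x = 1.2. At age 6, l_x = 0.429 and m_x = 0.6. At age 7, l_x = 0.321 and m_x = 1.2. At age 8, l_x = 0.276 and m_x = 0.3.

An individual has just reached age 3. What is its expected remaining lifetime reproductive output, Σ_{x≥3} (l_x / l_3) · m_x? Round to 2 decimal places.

3.64

l_3 = 0.679. Conditional survival from age 3 to x is l_x / l_3.
  x=3: (0.679/0.679) × 1.2 = 1.2000
  x=4: (0.582/0.679) × 0.6 = 0.5143
  x=5: (0.484/0.679) × 1.2 = 0.8554
  x=6: (0.429/0.679) × 0.6 = 0.3791
  x=7: (0.321/0.679) × 1.2 = 0.5673
  x=8: (0.276/0.679) × 0.3 = 0.1219
Sum = 1.2000 + 0.5143 + 0.8554 + 0.3791 + 0.5673 + 0.1219 = 3.6380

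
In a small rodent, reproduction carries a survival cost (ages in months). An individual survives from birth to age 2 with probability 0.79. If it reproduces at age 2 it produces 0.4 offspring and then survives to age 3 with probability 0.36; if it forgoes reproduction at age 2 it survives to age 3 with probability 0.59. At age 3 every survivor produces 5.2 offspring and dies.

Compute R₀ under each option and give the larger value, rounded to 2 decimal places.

2.42

breed at age 2: R₀ = 0.79 × (0.4 + 0.36 × 5.2) = 0.79 × 2.2720 = 1.7949
delay to age 3: R₀ = 0.79 × (0.59 × 5.2) = 0.79 × 3.0680 = 2.4237
Higher: delay to age 3 (2.4237).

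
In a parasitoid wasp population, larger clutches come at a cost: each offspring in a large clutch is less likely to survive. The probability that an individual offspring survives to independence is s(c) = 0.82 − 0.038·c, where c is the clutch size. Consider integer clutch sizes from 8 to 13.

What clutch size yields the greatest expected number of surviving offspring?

11

Expected surviving offspring = c × s(c):
  c=8: 8 × 0.516 = 4.128
  c=9: 9 × 0.478 = 4.302
  c=10: 10 × 0.440 = 4.400
  c=11: 11 × 0.402 = 4.422
  c=12: 12 × 0.364 = 4.368
  c=13: 13 × 0.326 = 4.238
Maximum at c = 11 (4.422 surviving offspring).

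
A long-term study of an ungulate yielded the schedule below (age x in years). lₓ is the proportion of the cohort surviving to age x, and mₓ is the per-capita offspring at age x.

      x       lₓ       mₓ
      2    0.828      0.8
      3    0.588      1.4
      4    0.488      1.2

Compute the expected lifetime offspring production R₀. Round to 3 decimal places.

2.071

R₀ = Σ lₓ mₓ:
  age 2: 0.828 × 0.8 = 0.6624
  age 3: 0.588 × 1.4 = 0.8232
  age 4: 0.488 × 1.2 = 0.5856
R₀ = 0.6624 + 0.8232 + 0.5856 = 2.0712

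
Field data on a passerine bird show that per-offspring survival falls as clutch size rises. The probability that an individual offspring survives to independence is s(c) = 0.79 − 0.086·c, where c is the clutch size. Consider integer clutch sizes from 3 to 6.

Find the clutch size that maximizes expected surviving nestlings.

5

Expected surviving nestlings = c × s(c):
  c=3: 3 × 0.532 = 1.596
  c=4: 4 × 0.446 = 1.784
  c=5: 5 × 0.360 = 1.800
  c=6: 6 × 0.274 = 1.644
Maximum at c = 5 (1.800 surviving nestlings).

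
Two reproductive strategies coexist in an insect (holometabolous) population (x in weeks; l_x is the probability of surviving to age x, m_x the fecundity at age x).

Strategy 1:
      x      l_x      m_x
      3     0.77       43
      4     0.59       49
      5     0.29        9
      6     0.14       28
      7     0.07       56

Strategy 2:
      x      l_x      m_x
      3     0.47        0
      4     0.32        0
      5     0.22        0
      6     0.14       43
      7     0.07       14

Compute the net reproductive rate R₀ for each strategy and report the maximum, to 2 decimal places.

72.47

Strategy 1: R₀ = 0.77×43 + 0.59×49 + 0.29×9 + 0.14×28 + 0.07×56 = 72.4700
Strategy 2: R₀ = 0.47×0 + 0.32×0 + 0.22×0 + 0.14×43 + 0.07×14 = 7.0000
Highest R₀: strategy 1 with 72.4700.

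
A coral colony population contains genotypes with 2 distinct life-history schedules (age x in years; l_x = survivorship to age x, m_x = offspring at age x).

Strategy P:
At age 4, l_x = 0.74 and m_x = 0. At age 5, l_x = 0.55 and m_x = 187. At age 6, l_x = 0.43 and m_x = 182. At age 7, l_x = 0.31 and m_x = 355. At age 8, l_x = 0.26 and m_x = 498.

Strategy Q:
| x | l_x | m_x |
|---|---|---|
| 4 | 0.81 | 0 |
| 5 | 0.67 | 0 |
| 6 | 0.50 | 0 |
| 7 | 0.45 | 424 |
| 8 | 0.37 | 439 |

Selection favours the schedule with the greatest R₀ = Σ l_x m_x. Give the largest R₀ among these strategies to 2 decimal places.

420.64

Strategy P: R₀ = 0.74×0 + 0.55×187 + 0.43×182 + 0.31×355 + 0.26×498 = 420.6400
Strategy Q: R₀ = 0.81×0 + 0.67×0 + 0.50×0 + 0.45×424 + 0.37×439 = 353.2300
Highest R₀: strategy P with 420.6400.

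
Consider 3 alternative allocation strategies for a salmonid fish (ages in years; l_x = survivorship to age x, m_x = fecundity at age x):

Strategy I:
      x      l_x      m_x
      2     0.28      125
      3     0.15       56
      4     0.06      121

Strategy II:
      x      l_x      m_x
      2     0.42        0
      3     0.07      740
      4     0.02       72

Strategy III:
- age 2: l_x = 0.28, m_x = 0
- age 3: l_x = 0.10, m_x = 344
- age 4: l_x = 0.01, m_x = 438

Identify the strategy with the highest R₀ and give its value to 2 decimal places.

53.24

Strategy I: R₀ = 0.28×125 + 0.15×56 + 0.06×121 = 50.6600
Strategy II: R₀ = 0.42×0 + 0.07×740 + 0.02×72 = 53.2400
Strategy III: R₀ = 0.28×0 + 0.10×344 + 0.01×438 = 38.7800
Highest R₀: strategy II with 53.2400.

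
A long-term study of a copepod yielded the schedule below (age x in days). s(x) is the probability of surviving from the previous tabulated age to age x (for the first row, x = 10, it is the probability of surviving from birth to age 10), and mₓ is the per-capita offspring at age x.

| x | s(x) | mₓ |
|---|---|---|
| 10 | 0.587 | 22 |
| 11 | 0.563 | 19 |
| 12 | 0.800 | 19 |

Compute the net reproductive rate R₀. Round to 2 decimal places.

24.22

Survivorship from birth: l_x = s_10·s_11·…·s_x.
  l_10 = 0.58700
  l_11 = 0.33048
  l_12 = 0.26438
R₀ = Σ l_x mₓ:
  age 10: 0.58700 × 22 = 12.9140
  age 11: 0.33048 × 19 = 6.2791
  age 12: 0.26438 × 19 = 5.0232
R₀ = 12.9140 + 6.2791 + 5.0232 = 24.2163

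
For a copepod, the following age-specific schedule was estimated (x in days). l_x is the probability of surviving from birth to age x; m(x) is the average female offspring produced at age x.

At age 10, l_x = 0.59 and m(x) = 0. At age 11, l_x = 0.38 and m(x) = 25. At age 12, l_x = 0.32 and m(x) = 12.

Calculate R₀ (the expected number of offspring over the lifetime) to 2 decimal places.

13.34

R₀ = Σ l_x m(x):
  age 10: 0.59 × 0 = 0.0000
  age 11: 0.38 × 25 = 9.5000
  age 12: 0.32 × 12 = 3.8400
R₀ = 0.0000 + 9.5000 + 3.8400 = 13.3400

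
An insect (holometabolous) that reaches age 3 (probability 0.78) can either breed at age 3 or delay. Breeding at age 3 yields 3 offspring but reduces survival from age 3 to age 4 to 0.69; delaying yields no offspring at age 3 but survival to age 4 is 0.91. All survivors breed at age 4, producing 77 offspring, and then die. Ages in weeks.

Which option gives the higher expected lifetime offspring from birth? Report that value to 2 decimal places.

breed at age 3: R₀ = 0.78 × (3 + 0.69 × 77) = 0.78 × 56.1300 = 43.7814
delay to age 4: R₀ = 0.78 × (0.91 × 77) = 0.78 × 70.0700 = 54.6546
Higher: delay to age 4 (54.6546).

54.65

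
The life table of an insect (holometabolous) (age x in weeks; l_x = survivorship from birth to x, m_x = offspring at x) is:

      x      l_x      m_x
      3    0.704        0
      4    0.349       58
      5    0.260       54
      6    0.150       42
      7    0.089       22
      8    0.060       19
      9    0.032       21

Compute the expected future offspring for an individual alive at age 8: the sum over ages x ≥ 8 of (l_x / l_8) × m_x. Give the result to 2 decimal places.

30.20

l_8 = 0.060. Conditional survival from age 8 to x is l_x / l_8.
  x=8: (0.060/0.060) × 19 = 19.0000
  x=9: (0.032/0.060) × 21 = 11.2000
Sum = 19.0000 + 11.2000 = 30.2000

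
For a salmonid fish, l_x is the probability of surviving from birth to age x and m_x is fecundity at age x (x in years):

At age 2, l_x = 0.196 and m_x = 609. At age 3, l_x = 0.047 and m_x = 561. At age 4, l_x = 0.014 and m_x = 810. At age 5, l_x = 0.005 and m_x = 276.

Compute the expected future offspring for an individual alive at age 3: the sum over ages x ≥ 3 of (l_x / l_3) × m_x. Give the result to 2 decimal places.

l_3 = 0.047. Conditional survival from age 3 to x is l_x / l_3.
  x=3: (0.047/0.047) × 561 = 561.0000
  x=4: (0.014/0.047) × 810 = 241.2766
  x=5: (0.005/0.047) × 276 = 29.3617
Sum = 561.0000 + 241.2766 + 29.3617 = 831.6383

831.64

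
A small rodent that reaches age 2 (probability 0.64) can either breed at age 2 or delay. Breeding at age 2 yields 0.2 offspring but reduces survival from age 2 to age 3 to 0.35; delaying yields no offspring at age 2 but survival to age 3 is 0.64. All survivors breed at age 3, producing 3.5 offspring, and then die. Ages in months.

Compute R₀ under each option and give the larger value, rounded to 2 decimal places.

breed at age 2: R₀ = 0.64 × (0.2 + 0.35 × 3.5) = 0.64 × 1.4250 = 0.9120
delay to age 3: R₀ = 0.64 × (0.64 × 3.5) = 0.64 × 2.2400 = 1.4336
Higher: delay to age 3 (1.4336).

1.43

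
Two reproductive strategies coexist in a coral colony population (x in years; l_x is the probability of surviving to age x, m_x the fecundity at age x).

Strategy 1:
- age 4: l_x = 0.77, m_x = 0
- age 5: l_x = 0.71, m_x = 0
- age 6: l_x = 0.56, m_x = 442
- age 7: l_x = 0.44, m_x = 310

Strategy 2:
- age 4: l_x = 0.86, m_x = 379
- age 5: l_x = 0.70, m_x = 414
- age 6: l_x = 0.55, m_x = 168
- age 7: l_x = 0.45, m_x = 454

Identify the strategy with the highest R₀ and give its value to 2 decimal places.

912.44

Strategy 1: R₀ = 0.77×0 + 0.71×0 + 0.56×442 + 0.44×310 = 383.9200
Strategy 2: R₀ = 0.86×379 + 0.70×414 + 0.55×168 + 0.45×454 = 912.4400
Highest R₀: strategy 2 with 912.4400.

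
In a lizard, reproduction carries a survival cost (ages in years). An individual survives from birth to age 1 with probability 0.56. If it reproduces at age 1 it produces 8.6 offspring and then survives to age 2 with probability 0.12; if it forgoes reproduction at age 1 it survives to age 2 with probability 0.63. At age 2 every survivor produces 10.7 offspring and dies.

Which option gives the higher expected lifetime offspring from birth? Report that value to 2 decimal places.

breed at age 1: R₀ = 0.56 × (8.6 + 0.12 × 10.7) = 0.56 × 9.8840 = 5.5350
delay to age 2: R₀ = 0.56 × (0.63 × 10.7) = 0.56 × 6.7410 = 3.7750
Higher: breed at age 1 (5.5350).

5.54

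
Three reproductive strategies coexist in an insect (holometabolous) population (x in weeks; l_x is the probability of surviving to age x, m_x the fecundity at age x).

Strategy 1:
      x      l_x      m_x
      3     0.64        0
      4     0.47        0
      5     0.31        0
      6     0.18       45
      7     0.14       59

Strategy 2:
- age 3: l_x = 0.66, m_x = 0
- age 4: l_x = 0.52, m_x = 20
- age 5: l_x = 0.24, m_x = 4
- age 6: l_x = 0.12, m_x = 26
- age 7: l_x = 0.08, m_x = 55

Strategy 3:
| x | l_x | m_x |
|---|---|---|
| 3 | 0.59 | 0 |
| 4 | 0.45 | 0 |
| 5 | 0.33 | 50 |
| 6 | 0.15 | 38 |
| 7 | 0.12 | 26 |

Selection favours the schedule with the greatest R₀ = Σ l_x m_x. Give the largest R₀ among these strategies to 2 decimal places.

Strategy 1: R₀ = 0.64×0 + 0.47×0 + 0.31×0 + 0.18×45 + 0.14×59 = 16.3600
Strategy 2: R₀ = 0.66×0 + 0.52×20 + 0.24×4 + 0.12×26 + 0.08×55 = 18.8800
Strategy 3: R₀ = 0.59×0 + 0.45×0 + 0.33×50 + 0.15×38 + 0.12×26 = 25.3200
Highest R₀: strategy 3 with 25.3200.

25.32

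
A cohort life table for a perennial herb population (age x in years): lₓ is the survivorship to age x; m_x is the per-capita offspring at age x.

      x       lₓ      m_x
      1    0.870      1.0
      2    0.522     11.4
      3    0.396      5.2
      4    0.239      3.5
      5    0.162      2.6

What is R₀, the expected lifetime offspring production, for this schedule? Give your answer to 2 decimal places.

10.14

R₀ = Σ lₓ m_x:
  age 1: 0.870 × 1.0 = 0.8700
  age 2: 0.522 × 11.4 = 5.9508
  age 3: 0.396 × 5.2 = 2.0592
  age 4: 0.239 × 3.5 = 0.8365
  age 5: 0.162 × 2.6 = 0.4212
R₀ = 0.8700 + 5.9508 + 2.0592 + 0.8365 + 0.4212 = 10.1377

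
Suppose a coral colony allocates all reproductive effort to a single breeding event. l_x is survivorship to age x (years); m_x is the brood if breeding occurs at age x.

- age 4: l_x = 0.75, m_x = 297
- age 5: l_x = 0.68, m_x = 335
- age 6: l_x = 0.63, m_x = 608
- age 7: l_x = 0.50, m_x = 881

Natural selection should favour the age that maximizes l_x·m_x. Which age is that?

Expected offspring if breeding at age x = l_x × m_x:
  age 4: 0.75 × 297 = 222.750
  age 5: 0.68 × 335 = 227.800
  age 6: 0.63 × 608 = 383.040
  age 7: 0.50 × 881 = 440.500
Maximum at age 7 (440.500).

7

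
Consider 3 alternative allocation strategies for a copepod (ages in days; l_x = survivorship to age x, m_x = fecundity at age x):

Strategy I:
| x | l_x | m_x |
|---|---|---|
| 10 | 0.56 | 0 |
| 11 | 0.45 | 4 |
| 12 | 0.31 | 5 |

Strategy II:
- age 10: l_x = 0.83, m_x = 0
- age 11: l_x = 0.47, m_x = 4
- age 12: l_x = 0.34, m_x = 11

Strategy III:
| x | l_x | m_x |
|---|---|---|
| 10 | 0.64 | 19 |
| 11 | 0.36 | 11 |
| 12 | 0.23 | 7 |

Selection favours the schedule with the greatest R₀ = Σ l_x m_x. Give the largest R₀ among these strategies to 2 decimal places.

Strategy I: R₀ = 0.56×0 + 0.45×4 + 0.31×5 = 3.3500
Strategy II: R₀ = 0.83×0 + 0.47×4 + 0.34×11 = 5.6200
Strategy III: R₀ = 0.64×19 + 0.36×11 + 0.23×7 = 17.7300
Highest R₀: strategy III with 17.7300.

17.73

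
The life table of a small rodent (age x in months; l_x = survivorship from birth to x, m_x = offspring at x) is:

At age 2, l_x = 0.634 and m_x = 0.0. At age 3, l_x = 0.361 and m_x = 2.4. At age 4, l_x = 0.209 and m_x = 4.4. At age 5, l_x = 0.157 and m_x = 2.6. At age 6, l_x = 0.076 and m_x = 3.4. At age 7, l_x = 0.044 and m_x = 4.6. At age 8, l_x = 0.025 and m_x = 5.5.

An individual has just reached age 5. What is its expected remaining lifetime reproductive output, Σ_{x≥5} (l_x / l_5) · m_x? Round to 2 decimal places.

6.41

l_5 = 0.157. Conditional survival from age 5 to x is l_x / l_5.
  x=5: (0.157/0.157) × 2.6 = 2.6000
  x=6: (0.076/0.157) × 3.4 = 1.6459
  x=7: (0.044/0.157) × 4.6 = 1.2892
  x=8: (0.025/0.157) × 5.5 = 0.8758
Sum = 2.6000 + 1.6459 + 1.2892 + 0.8758 = 6.4108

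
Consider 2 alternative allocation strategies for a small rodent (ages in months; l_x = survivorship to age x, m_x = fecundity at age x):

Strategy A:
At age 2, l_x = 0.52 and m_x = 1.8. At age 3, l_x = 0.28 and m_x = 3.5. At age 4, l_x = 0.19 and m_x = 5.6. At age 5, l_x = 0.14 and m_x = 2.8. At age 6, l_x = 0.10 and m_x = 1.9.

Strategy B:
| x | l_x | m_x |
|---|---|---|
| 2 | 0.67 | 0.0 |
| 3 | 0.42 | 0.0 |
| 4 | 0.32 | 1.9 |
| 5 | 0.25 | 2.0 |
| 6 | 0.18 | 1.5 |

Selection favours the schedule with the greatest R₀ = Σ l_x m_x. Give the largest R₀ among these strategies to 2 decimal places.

3.56

Strategy A: R₀ = 0.52×1.8 + 0.28×3.5 + 0.19×5.6 + 0.14×2.8 + 0.10×1.9 = 3.5620
Strategy B: R₀ = 0.67×0.0 + 0.42×0.0 + 0.32×1.9 + 0.25×2.0 + 0.18×1.5 = 1.3780
Highest R₀: strategy A with 3.5620.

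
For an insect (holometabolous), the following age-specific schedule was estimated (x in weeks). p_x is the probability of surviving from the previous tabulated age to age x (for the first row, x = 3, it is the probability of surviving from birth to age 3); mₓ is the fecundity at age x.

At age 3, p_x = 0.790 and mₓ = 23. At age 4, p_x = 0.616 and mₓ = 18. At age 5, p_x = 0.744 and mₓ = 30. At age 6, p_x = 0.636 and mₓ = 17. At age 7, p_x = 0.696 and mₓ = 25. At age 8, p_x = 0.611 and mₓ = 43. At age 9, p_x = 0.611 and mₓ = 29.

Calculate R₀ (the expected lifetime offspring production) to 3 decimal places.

Survivorship from birth: l_x = p_3·p_4·…·p_x.
  l_3 = 0.79000
  l_4 = 0.48664
  l_5 = 0.36206
  l_6 = 0.23027
  l_7 = 0.16027
  l_8 = 0.09792
  l_9 = 0.05983
R₀ = Σ l_x mₓ:
  age 3: 0.79000 × 23 = 18.1700
  age 4: 0.48664 × 18 = 8.7595
  age 5: 0.36206 × 30 = 10.8618
  age 6: 0.23027 × 17 = 3.9146
  age 7: 0.16027 × 25 = 4.0068
  age 8: 0.09792 × 43 = 4.2106
  age 9: 0.05983 × 29 = 1.7351
R₀ = 18.1700 + 8.7595 + 10.8618 + 3.9146 + 4.0068 + 4.2106 + 1.7351 = 51.6583

51.658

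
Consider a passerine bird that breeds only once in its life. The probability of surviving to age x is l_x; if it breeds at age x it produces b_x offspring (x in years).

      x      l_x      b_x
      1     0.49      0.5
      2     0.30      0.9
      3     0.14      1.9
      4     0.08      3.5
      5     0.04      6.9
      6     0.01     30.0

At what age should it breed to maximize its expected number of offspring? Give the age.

6

Expected offspring if breeding at age x = l_x × b_x:
  age 1: 0.49 × 0.5 = 0.245
  age 2: 0.30 × 0.9 = 0.270
  age 3: 0.14 × 1.9 = 0.266
  age 4: 0.08 × 3.5 = 0.280
  age 5: 0.04 × 6.9 = 0.276
  age 6: 0.01 × 30.0 = 0.300
Maximum at age 6 (0.300).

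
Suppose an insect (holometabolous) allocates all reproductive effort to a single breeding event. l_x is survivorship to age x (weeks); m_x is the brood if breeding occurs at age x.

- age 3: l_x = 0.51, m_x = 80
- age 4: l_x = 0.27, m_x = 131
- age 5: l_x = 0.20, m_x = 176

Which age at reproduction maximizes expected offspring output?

Expected offspring if breeding at age x = l_x × m_x:
  age 3: 0.51 × 80 = 40.800
  age 4: 0.27 × 131 = 35.370
  age 5: 0.20 × 176 = 35.200
Maximum at age 3 (40.800).

3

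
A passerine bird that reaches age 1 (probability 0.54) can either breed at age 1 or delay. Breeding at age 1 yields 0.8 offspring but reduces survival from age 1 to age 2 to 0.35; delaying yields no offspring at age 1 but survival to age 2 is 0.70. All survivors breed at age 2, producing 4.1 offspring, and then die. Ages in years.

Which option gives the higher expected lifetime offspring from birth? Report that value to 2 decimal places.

1.55

breed at age 1: R₀ = 0.54 × (0.8 + 0.35 × 4.1) = 0.54 × 2.2350 = 1.2069
delay to age 2: R₀ = 0.54 × (0.70 × 4.1) = 0.54 × 2.8700 = 1.5498
Higher: delay to age 2 (1.5498).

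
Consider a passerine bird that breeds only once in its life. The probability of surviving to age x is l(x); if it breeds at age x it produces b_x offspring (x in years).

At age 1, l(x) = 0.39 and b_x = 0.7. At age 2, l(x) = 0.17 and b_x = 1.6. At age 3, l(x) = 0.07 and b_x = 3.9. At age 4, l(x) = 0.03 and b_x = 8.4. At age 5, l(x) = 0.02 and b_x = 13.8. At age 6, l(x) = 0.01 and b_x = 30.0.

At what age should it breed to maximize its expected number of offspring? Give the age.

Expected offspring if breeding at age x = l(x) × b_x:
  age 1: 0.39 × 0.7 = 0.273
  age 2: 0.17 × 1.6 = 0.272
  age 3: 0.07 × 3.9 = 0.273
  age 4: 0.03 × 8.4 = 0.252
  age 5: 0.02 × 13.8 = 0.276
  age 6: 0.01 × 30.0 = 0.300
Maximum at age 6 (0.300).

6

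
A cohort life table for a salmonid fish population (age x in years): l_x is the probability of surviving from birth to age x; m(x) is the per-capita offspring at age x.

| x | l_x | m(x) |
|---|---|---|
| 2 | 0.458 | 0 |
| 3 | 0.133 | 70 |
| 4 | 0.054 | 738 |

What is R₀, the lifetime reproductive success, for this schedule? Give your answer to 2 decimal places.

R₀ = Σ l_x m(x):
  age 2: 0.458 × 0 = 0.0000
  age 3: 0.133 × 70 = 9.3100
  age 4: 0.054 × 738 = 39.8520
R₀ = 0.0000 + 9.3100 + 39.8520 = 49.1620

49.16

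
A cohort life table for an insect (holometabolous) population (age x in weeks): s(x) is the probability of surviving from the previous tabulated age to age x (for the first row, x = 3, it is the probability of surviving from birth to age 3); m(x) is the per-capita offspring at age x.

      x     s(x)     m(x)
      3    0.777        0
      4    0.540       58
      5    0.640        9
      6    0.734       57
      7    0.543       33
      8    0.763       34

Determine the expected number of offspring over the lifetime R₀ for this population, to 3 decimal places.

Survivorship from birth: l_x = s_3·s_4·…·s_x.
  l_3 = 0.77700
  l_4 = 0.41958
  l_5 = 0.26853
  l_6 = 0.19710
  l_7 = 0.10703
  l_8 = 0.08166
R₀ = Σ l_x m(x):
  age 3: 0.77700 × 0 = 0.0000
  age 4: 0.41958 × 58 = 24.3356
  age 5: 0.26853 × 9 = 2.4168
  age 6: 0.19710 × 57 = 11.2347
  age 7: 0.10703 × 33 = 3.5320
  age 8: 0.08166 × 34 = 2.7764
R₀ = 0.0000 + 24.3356 + 2.4168 + 11.2347 + 3.5320 + 2.7764 = 44.2955

44.296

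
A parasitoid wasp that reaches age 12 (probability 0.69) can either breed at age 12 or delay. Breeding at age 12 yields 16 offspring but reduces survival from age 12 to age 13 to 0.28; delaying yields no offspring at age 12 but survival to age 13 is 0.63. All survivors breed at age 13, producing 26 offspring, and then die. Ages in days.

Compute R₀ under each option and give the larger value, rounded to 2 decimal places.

breed at age 12: R₀ = 0.69 × (16 + 0.28 × 26) = 0.69 × 23.2800 = 16.0632
delay to age 13: R₀ = 0.69 × (0.63 × 26) = 0.69 × 16.3800 = 11.3022
Higher: breed at age 12 (16.0632).

16.06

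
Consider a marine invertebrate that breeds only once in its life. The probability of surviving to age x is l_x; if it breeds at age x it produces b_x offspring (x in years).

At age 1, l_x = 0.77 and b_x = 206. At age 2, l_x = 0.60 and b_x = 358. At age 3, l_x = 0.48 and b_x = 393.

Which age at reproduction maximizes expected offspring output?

2

Expected offspring if breeding at age x = l_x × b_x:
  age 1: 0.77 × 206 = 158.620
  age 2: 0.60 × 358 = 214.800
  age 3: 0.48 × 393 = 188.640
Maximum at age 2 (214.800).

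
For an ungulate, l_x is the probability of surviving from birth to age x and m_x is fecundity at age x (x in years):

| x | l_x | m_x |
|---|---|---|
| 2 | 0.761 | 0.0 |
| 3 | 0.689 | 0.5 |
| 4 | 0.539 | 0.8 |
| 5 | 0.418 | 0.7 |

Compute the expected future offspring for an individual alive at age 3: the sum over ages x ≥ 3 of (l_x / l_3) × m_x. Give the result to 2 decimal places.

1.55

l_3 = 0.689. Conditional survival from age 3 to x is l_x / l_3.
  x=3: (0.689/0.689) × 0.5 = 0.5000
  x=4: (0.539/0.689) × 0.8 = 0.6258
  x=5: (0.418/0.689) × 0.7 = 0.4247
Sum = 0.5000 + 0.6258 + 0.4247 = 1.5505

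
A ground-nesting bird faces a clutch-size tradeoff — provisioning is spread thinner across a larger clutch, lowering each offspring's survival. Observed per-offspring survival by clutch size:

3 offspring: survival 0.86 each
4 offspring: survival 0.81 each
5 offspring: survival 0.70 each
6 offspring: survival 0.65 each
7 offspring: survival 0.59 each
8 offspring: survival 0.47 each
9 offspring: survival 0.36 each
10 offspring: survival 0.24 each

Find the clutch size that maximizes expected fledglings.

Expected fledglings = c × s(c):
  c=3: 3 × 0.86 = 2.580
  c=4: 4 × 0.81 = 3.240
  c=5: 5 × 0.70 = 3.500
  c=6: 6 × 0.65 = 3.900
  c=7: 7 × 0.59 = 4.130
  c=8: 8 × 0.47 = 3.760
  c=9: 9 × 0.36 = 3.240
  c=10: 10 × 0.24 = 2.400
Maximum at c = 7 (4.130 fledglings).

7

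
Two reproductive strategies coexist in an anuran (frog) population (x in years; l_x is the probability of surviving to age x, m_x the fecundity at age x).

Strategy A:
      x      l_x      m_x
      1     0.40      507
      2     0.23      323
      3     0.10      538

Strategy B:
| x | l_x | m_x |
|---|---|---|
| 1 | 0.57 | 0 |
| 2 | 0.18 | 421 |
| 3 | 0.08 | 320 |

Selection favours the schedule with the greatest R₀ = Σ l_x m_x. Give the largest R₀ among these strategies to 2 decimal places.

Strategy A: R₀ = 0.40×507 + 0.23×323 + 0.10×538 = 330.8900
Strategy B: R₀ = 0.57×0 + 0.18×421 + 0.08×320 = 101.3800
Highest R₀: strategy A with 330.8900.

330.89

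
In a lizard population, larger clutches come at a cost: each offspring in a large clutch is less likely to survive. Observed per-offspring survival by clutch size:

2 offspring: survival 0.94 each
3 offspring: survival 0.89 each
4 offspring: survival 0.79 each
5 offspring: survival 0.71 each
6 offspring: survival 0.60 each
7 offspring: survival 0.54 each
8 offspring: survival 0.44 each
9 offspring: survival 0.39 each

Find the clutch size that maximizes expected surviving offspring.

Expected surviving offspring = c × s(c):
  c=2: 2 × 0.94 = 1.880
  c=3: 3 × 0.89 = 2.670
  c=4: 4 × 0.79 = 3.160
  c=5: 5 × 0.71 = 3.550
  c=6: 6 × 0.60 = 3.600
  c=7: 7 × 0.54 = 3.780
  c=8: 8 × 0.44 = 3.520
  c=9: 9 × 0.39 = 3.510
Maximum at c = 7 (3.780 surviving offspring).

7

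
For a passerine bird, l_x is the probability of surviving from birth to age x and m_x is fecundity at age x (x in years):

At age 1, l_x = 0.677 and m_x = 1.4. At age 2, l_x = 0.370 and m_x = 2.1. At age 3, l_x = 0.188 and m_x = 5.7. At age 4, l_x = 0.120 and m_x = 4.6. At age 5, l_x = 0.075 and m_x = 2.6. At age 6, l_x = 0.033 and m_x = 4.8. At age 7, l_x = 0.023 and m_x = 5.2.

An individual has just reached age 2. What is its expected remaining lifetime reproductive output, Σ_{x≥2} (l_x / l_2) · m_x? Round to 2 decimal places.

l_2 = 0.370. Conditional survival from age 2 to x is l_x / l_2.
  x=2: (0.370/0.370) × 2.1 = 2.1000
  x=3: (0.188/0.370) × 5.7 = 2.8962
  x=4: (0.120/0.370) × 4.6 = 1.4919
  x=5: (0.075/0.370) × 2.6 = 0.5270
  x=6: (0.033/0.370) × 4.8 = 0.4281
  x=7: (0.023/0.370) × 5.2 = 0.3232
Sum = 2.1000 + 2.8962 + 1.4919 + 0.5270 + 0.4281 + 0.3232 = 7.7665

7.77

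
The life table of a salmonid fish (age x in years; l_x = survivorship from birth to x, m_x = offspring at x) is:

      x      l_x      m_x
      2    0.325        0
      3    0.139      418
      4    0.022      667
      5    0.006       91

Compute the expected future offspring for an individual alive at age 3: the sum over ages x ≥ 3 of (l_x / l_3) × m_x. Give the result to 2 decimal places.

527.50

l_3 = 0.139. Conditional survival from age 3 to x is l_x / l_3.
  x=3: (0.139/0.139) × 418 = 418.0000
  x=4: (0.022/0.139) × 667 = 105.5683
  x=5: (0.006/0.139) × 91 = 3.9281
Sum = 418.0000 + 105.5683 + 3.9281 = 527.4964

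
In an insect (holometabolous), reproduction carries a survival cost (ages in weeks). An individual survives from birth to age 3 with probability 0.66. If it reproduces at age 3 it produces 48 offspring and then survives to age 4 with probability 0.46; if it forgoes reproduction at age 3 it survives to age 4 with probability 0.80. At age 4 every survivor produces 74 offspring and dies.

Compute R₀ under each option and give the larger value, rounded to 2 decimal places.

54.15

breed at age 3: R₀ = 0.66 × (48 + 0.46 × 74) = 0.66 × 82.0400 = 54.1464
delay to age 4: R₀ = 0.66 × (0.80 × 74) = 0.66 × 59.2000 = 39.0720
Higher: breed at age 3 (54.1464).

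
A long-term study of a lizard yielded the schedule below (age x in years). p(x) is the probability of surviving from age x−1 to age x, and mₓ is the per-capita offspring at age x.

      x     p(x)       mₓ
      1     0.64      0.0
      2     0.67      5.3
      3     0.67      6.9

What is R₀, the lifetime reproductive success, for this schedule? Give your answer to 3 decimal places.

Survivorship from birth: l_x = p_1·p_2·…·p_x.
  l_1 = 0.64000
  l_2 = 0.42880
  l_3 = 0.28730
R₀ = Σ l_x mₓ:
  age 1: 0.64000 × 0.0 = 0.0000
  age 2: 0.42880 × 5.3 = 2.2726
  age 3: 0.28730 × 6.9 = 1.9824
R₀ = 0.0000 + 2.2726 + 1.9824 = 4.2550

4.255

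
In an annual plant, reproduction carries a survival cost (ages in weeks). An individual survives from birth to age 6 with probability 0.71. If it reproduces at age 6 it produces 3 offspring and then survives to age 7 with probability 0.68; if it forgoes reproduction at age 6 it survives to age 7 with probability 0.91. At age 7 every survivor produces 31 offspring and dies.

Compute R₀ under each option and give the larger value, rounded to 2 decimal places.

breed at age 6: R₀ = 0.71 × (3 + 0.68 × 31) = 0.71 × 24.0800 = 17.0968
delay to age 7: R₀ = 0.71 × (0.91 × 31) = 0.71 × 28.2100 = 20.0291
Higher: delay to age 7 (20.0291).

20.03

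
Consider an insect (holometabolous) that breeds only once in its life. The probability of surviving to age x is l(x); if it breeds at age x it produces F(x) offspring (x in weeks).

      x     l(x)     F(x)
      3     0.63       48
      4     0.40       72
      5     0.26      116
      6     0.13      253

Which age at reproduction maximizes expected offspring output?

Expected offspring if breeding at age x = l(x) × F(x):
  age 3: 0.63 × 48 = 30.240
  age 4: 0.40 × 72 = 28.800
  age 5: 0.26 × 116 = 30.160
  age 6: 0.13 × 253 = 32.890
Maximum at age 6 (32.890).

6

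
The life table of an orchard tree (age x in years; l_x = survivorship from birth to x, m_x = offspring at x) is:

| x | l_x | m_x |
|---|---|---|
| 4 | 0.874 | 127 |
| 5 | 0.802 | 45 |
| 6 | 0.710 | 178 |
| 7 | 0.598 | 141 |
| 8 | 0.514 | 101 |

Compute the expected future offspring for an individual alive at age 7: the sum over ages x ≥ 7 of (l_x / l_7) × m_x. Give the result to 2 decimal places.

l_7 = 0.598. Conditional survival from age 7 to x is l_x / l_7.
  x=7: (0.598/0.598) × 141 = 141.0000
  x=8: (0.514/0.598) × 101 = 86.8127
Sum = 141.0000 + 86.8127 = 227.8127

227.81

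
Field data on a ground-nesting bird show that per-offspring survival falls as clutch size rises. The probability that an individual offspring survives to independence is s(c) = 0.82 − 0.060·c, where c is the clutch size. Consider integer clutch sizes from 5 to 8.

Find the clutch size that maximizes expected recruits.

7

Expected recruits = c × s(c):
  c=5: 5 × 0.520 = 2.600
  c=6: 6 × 0.460 = 2.760
  c=7: 7 × 0.400 = 2.800
  c=8: 8 × 0.340 = 2.720
Maximum at c = 7 (2.800 recruits).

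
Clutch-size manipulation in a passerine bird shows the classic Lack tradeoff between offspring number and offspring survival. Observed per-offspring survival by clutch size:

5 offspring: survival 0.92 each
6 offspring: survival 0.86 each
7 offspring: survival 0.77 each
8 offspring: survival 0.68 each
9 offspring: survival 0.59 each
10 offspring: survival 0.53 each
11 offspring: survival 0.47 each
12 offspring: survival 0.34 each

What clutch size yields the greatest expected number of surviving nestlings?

8

Expected surviving nestlings = c × s(c):
  c=5: 5 × 0.92 = 4.600
  c=6: 6 × 0.86 = 5.160
  c=7: 7 × 0.77 = 5.390
  c=8: 8 × 0.68 = 5.440
  c=9: 9 × 0.59 = 5.310
  c=10: 10 × 0.53 = 5.300
  c=11: 11 × 0.47 = 5.170
  c=12: 12 × 0.34 = 4.080
Maximum at c = 8 (5.440 surviving nestlings).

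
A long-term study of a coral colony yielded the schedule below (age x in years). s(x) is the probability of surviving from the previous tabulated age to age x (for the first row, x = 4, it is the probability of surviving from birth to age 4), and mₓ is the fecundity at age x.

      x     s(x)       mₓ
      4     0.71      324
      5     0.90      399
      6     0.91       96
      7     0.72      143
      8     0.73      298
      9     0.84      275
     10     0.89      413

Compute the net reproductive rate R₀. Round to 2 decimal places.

856.74

Survivorship from birth: l_x = s_4·s_5·…·s_x.
  l_4 = 0.71000
  l_5 = 0.63900
  l_6 = 0.58149
  l_7 = 0.41867
  l_8 = 0.30563
  l_9 = 0.25673
  l_10 = 0.22849
R₀ = Σ l_x mₓ:
  age 4: 0.71000 × 324 = 230.0400
  age 5: 0.63900 × 399 = 254.9610
  age 6: 0.58149 × 96 = 55.8230
  age 7: 0.41867 × 143 = 59.8698
  age 8: 0.30563 × 298 = 91.0777
  age 9: 0.25673 × 275 = 70.6008
  age 10: 0.22849 × 413 = 94.3664
R₀ = 230.0400 + 254.9610 + 55.8230 + 59.8698 + 91.0777 + 70.6008 + 94.3664 = 856.7387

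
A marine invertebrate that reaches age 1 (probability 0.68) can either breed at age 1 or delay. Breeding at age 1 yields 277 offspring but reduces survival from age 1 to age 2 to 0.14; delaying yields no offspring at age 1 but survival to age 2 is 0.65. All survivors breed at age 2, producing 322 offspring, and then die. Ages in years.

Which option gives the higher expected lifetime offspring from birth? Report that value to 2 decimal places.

219.01

breed at age 1: R₀ = 0.68 × (277 + 0.14 × 322) = 0.68 × 322.0800 = 219.0144
delay to age 2: R₀ = 0.68 × (0.65 × 322) = 0.68 × 209.3000 = 142.3240
Higher: breed at age 1 (219.0144).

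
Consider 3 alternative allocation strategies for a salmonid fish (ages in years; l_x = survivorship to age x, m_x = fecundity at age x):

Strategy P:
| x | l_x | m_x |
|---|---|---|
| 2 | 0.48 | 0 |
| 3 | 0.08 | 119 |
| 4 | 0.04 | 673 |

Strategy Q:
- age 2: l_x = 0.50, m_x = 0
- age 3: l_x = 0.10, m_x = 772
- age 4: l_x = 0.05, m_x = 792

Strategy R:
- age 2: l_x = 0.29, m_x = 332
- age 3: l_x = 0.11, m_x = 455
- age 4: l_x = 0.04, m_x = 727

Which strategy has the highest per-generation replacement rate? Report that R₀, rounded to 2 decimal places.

175.41

Strategy P: R₀ = 0.48×0 + 0.08×119 + 0.04×673 = 36.4400
Strategy Q: R₀ = 0.50×0 + 0.10×772 + 0.05×792 = 116.8000
Strategy R: R₀ = 0.29×332 + 0.11×455 + 0.04×727 = 175.4100
Highest R₀: strategy R with 175.4100.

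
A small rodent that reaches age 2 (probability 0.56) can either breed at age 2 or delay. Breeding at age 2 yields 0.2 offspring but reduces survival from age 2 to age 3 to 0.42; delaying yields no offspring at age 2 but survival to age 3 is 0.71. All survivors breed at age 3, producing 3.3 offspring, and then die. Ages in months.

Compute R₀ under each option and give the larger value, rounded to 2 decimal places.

1.31

breed at age 2: R₀ = 0.56 × (0.2 + 0.42 × 3.3) = 0.56 × 1.5860 = 0.8882
delay to age 3: R₀ = 0.56 × (0.71 × 3.3) = 0.56 × 2.3430 = 1.3121
Higher: delay to age 3 (1.3121).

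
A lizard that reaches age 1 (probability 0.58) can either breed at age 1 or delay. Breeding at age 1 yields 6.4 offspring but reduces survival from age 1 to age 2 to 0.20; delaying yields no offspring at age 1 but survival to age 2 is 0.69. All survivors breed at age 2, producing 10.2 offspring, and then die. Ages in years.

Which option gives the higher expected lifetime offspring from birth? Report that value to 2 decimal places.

breed at age 1: R₀ = 0.58 × (6.4 + 0.20 × 10.2) = 0.58 × 8.4400 = 4.8952
delay to age 2: R₀ = 0.58 × (0.69 × 10.2) = 0.58 × 7.0380 = 4.0820
Higher: breed at age 1 (4.8952).

4.90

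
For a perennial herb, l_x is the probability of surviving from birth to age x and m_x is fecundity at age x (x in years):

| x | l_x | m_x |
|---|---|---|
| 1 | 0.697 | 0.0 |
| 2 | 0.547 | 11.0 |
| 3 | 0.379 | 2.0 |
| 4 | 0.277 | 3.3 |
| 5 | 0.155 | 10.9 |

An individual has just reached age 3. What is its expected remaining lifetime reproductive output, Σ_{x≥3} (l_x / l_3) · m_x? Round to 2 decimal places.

8.87

l_3 = 0.379. Conditional survival from age 3 to x is l_x / l_3.
  x=3: (0.379/0.379) × 2.0 = 2.0000
  x=4: (0.277/0.379) × 3.3 = 2.4119
  x=5: (0.155/0.379) × 10.9 = 4.4578
Sum = 2.0000 + 2.4119 + 4.4578 = 8.8697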